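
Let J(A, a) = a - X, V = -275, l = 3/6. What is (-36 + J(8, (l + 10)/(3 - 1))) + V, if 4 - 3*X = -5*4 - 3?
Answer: -1259/4 ≈ -314.75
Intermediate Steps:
X = 9 (X = 4/3 - (-5*4 - 3)/3 = 4/3 - (-20 - 3)/3 = 4/3 - 1/3*(-23) = 4/3 + 23/3 = 9)
l = 1/2 (l = 3*(1/6) = 1/2 ≈ 0.50000)
J(A, a) = -9 + a (J(A, a) = a - 1*9 = a - 9 = -9 + a)
(-36 + J(8, (l + 10)/(3 - 1))) + V = (-36 + (-9 + (1/2 + 10)/(3 - 1))) - 275 = (-36 + (-9 + (21/2)/2)) - 275 = (-36 + (-9 + (21/2)*(1/2))) - 275 = (-36 + (-9 + 21/4)) - 275 = (-36 - 15/4) - 275 = -159/4 - 275 = -1259/4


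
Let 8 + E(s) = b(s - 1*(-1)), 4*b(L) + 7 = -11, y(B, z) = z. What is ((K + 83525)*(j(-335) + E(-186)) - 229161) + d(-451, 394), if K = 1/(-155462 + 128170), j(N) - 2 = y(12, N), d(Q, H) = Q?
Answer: -1587712072017/54584 ≈ -2.9087e+7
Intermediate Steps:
j(N) = 2 + N
K = -1/27292 (K = 1/(-27292) = -1/27292 ≈ -3.6641e-5)
b(L) = -9/2 (b(L) = -7/4 + (¼)*(-11) = -7/4 - 11/4 = -9/2)
E(s) = -25/2 (E(s) = -8 - 9/2 = -25/2)
((K + 83525)*(j(-335) + E(-186)) - 229161) + d(-451, 394) = ((-1/27292 + 83525)*((2 - 335) - 25/2) - 229161) - 451 = (2279564299*(-333 - 25/2)/27292 - 229161) - 451 = ((2279564299/27292)*(-691/2) - 229161) - 451 = (-1575178930609/54584 - 229161) - 451 = -1587687454633/54584 - 451 = -1587712072017/54584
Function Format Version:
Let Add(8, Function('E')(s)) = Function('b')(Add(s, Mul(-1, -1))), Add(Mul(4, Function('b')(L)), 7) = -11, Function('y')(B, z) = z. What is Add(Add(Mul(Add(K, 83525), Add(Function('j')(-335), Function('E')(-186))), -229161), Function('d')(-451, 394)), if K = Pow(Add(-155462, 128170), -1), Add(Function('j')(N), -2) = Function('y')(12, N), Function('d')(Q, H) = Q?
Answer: Rational(-1587712072017, 54584) ≈ -2.9087e+7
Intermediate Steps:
Function('j')(N) = Add(2, N)
K = Rational(-1, 27292) (K = Pow(-27292, -1) = Rational(-1, 27292) ≈ -3.6641e-5)
Function('b')(L) = Rational(-9, 2) (Function('b')(L) = Add(Rational(-7, 4), Mul(Rational(1, 4), -11)) = Add(Rational(-7, 4), Rational(-11, 4)) = Rational(-9, 2))
Function('E')(s) = Rational(-25, 2) (Function('E')(s) = Add(-8, Rational(-9, 2)) = Rational(-25, 2))
Add(Add(Mul(Add(K, 83525), Add(Function('j')(-335), Function('E')(-186))), -229161), Function('d')(-451, 394)) = Add(Add(Mul(Add(Rational(-1, 27292), 83525), Add(Add(2, -335), Rational(-25, 2))), -229161), -451) = Add(Add(Mul(Rational(2279564299, 27292), Add(-333, Rational(-25, 2))), -229161), -451) = Add(Add(Mul(Rational(2279564299, 27292), Rational(-691, 2)), -229161), -451) = Add(Add(Rational(-1575178930609, 54584), -229161), -451) = Add(Rational(-1587687454633, 54584), -451) = Rational(-1587712072017, 54584)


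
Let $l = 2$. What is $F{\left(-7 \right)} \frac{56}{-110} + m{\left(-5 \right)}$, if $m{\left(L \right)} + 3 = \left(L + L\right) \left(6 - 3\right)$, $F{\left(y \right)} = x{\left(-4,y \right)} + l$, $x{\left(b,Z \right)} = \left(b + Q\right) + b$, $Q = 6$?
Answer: $-33$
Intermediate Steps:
$x{\left(b,Z \right)} = 6 + 2 b$ ($x{\left(b,Z \right)} = \left(b + 6\right) + b = \left(6 + b\right) + b = 6 + 2 b$)
$F{\left(y \right)} = 0$ ($F{\left(y \right)} = \left(6 + 2 \left(-4\right)\right) + 2 = \left(6 - 8\right) + 2 = -2 + 2 = 0$)
$m{\left(L \right)} = -3 + 6 L$ ($m{\left(L \right)} = -3 + \left(L + L\right) \left(6 - 3\right) = -3 + 2 L 3 = -3 + 6 L$)
$F{\left(-7 \right)} \frac{56}{-110} + m{\left(-5 \right)} = 0 \frac{56}{-110} + \left(-3 + 6 \left(-5\right)\right) = 0 \cdot 56 \left(- \frac{1}{110}\right) - 33 = 0 \left(- \frac{28}{55}\right) - 33 = 0 - 33 = -33$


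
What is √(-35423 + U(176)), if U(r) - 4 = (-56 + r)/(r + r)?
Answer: I*√17142631/22 ≈ 188.2*I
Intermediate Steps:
U(r) = 4 + (-56 + r)/(2*r) (U(r) = 4 + (-56 + r)/(r + r) = 4 + (-56 + r)/((2*r)) = 4 + (-56 + r)*(1/(2*r)) = 4 + (-56 + r)/(2*r))
√(-35423 + U(176)) = √(-35423 + (9/2 - 28/176)) = √(-35423 + (9/2 - 28*1/176)) = √(-35423 + (9/2 - 7/44)) = √(-35423 + 191/44) = √(-1558421/44) = I*√17142631/22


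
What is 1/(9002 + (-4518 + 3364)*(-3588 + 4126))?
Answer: -1/611850 ≈ -1.6344e-6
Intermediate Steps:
1/(9002 + (-4518 + 3364)*(-3588 + 4126)) = 1/(9002 - 1154*538) = 1/(9002 - 620852) = 1/(-611850) = -1/611850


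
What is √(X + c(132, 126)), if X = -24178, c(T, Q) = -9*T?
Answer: I*√25366 ≈ 159.27*I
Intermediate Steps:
√(X + c(132, 126)) = √(-24178 - 9*132) = √(-24178 - 1188) = √(-25366) = I*√25366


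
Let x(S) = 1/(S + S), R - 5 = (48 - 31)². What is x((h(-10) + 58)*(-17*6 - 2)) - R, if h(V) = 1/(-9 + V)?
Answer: -67328371/229008 ≈ -294.00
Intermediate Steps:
R = 294 (R = 5 + (48 - 31)² = 5 + 17² = 5 + 289 = 294)
x(S) = 1/(2*S)
x((h(-10) + 58)*(-17*6 - 2)) - R = 1/(2*(((1/(-9 - 10) + 58)*(-17*6 - 2)))) - 1*294 = 1/(2*(((1/(-19) + 58)*(-102 - 2)))) - 294 = 1/(2*(((-1/19 + 58)*(-104)))) - 294 = 1/(2*(((1101/19)*(-104)))) - 294 = 1/(2*(-114504/19)) - 294 = (½)*(-19/114504) - 294 = -19/229008 - 294 = -67328371/229008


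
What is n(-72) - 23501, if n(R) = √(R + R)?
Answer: -23501 + 12*I ≈ -23501.0 + 12.0*I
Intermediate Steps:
n(R) = √2*√R (n(R) = √(2*R) = √2*√R)
n(-72) - 23501 = √2*√(-72) - 23501 = √2*(6*I*√2) - 23501 = 12*I - 23501 = -23501 + 12*I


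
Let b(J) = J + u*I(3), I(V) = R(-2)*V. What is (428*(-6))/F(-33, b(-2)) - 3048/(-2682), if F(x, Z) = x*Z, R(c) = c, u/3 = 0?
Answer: -185728/4917 ≈ -37.773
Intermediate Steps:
u = 0 (u = 3*0 = 0)
I(V) = -2*V
b(J) = J (b(J) = J + 0*(-2*3) = J + 0*(-6) = J + 0 = J)
F(x, Z) = Z*x
(428*(-6))/F(-33, b(-2)) - 3048/(-2682) = (428*(-6))/((-2*(-33))) - 3048/(-2682) = -2568/66 - 3048*(-1/2682) = -2568*1/66 + 508/447 = -428/11 + 508/447 = -185728/4917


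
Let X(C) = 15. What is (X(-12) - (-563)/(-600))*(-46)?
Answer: -194051/300 ≈ -646.84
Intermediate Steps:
(X(-12) - (-563)/(-600))*(-46) = (15 - (-563)/(-600))*(-46) = (15 - (-563)*(-1)/600)*(-46) = (15 - 1*563/600)*(-46) = (15 - 563/600)*(-46) = (8437/600)*(-46) = -194051/300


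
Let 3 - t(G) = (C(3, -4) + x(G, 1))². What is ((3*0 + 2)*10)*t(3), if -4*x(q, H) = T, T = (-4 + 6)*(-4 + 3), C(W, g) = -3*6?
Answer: -6065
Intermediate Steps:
C(W, g) = -18
T = -2 (T = 2*(-1) = -2)
x(q, H) = ½ (x(q, H) = -¼*(-2) = ½)
t(G) = -1213/4 (t(G) = 3 - (-18 + ½)² = 3 - (-35/2)² = 3 - 1*1225/4 = 3 - 1225/4 = -1213/4)
((3*0 + 2)*10)*t(3) = ((3*0 + 2)*10)*(-1213/4) = ((0 + 2)*10)*(-1213/4) = (2*10)*(-1213/4) = 20*(-1213/4) = -6065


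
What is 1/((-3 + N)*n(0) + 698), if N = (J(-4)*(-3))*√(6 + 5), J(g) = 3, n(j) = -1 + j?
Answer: 701/490510 - 9*√11/490510 ≈ 0.0013683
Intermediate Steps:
N = -9*√11 (N = (3*(-3))*√(6 + 5) = -9*√11 ≈ -29.850)
1/((-3 + N)*n(0) + 698) = 1/((-3 - 9*√11)*(-1 + 0) + 698) = 1/((-3 - 9*√11)*(-1) + 698) = 1/((3 + 9*√11) + 698) = 1/(701 + 9*√11)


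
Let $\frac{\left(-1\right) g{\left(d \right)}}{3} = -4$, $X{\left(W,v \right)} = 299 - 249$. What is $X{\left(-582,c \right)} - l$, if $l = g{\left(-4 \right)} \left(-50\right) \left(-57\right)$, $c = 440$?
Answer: $-34150$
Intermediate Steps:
$X{\left(W,v \right)} = 50$
$g{\left(d \right)} = 12$ ($g{\left(d \right)} = \left(-3\right) \left(-4\right) = 12$)
$l = 34200$ ($l = 12 \left(-50\right) \left(-57\right) = \left(-600\right) \left(-57\right) = 34200$)
$X{\left(-582,c \right)} - l = 50 - 34200 = -34150$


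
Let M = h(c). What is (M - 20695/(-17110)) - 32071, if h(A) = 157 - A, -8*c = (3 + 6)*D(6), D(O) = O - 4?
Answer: -218395739/6844 ≈ -31911.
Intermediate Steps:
D(O) = -4 + O
c = -9/4 (c = -(3 + 6)*(-4 + 6)/8 = -9*2/8 = -⅛*18 = -9/4 ≈ -2.2500)
M = 637/4 (M = 157 - 1*(-9/4) = 157 + 9/4 = 637/4 ≈ 159.25)
(M - 20695/(-17110)) - 32071 = (637/4 - 20695/(-17110)) - 32071 = (637/4 - 20695*(-1/17110)) - 32071 = (637/4 + 4139/3422) - 32071 = 1098185/6844 - 32071 = -218395739/6844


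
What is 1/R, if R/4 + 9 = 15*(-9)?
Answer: -1/576 ≈ -0.0017361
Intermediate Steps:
R = -576 (R = -36 + 4*(15*(-9)) = -36 + 4*(-135) = -36 - 540 = -576)
1/R = 1/(-576) = -1/576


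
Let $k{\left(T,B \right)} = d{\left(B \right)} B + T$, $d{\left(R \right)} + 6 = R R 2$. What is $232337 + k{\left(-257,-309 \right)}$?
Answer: $-58773324$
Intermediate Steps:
$d{\left(R \right)} = -6 + 2 R^{2}$ ($d{\left(R \right)} = -6 + R R 2 = -6 + R 2 R = -6 + 2 R^{2}$)
$k{\left(T,B \right)} = T + B \left(-6 + 2 B^{2}\right)$ ($k{\left(T,B \right)} = \left(-6 + 2 B^{2}\right) B + T = B \left(-6 + 2 B^{2}\right) + T = T + B \left(-6 + 2 B^{2}\right)$)
$232337 + k{\left(-257,-309 \right)} = 232337 + \left(-257 + 2 \left(-309\right) \left(-3 + \left(-309\right)^{2}\right)\right) = 232337 + \left(-257 + 2 \left(-309\right) \left(-3 + 95481\right)\right) = 232337 + \left(-257 + 2 \left(-309\right) 95478\right) = 232337 - 59005661 = -58773324$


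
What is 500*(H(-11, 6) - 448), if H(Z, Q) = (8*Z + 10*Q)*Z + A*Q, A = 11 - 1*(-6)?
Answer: -19000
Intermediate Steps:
A = 17 (A = 11 + 6 = 17)
H(Z, Q) = 17*Q + Z*(8*Z + 10*Q) (H(Z, Q) = (8*Z + 10*Q)*Z + 17*Q = Z*(8*Z + 10*Q) + 17*Q = 17*Q + Z*(8*Z + 10*Q))
500*(H(-11, 6) - 448) = 500*((8*(-11)² + 17*6 + 10*6*(-11)) - 448) = 500*((8*121 + 102 - 660) - 448) = 500*((968 + 102 - 660) - 448) = 500*(410 - 448) = 500*(-38) = -19000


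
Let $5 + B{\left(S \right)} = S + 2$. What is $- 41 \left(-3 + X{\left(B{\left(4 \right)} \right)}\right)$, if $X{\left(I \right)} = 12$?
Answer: $-369$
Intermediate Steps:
$B{\left(S \right)} = -3 + S$ ($B{\left(S \right)} = -5 + \left(S + 2\right) = -5 + \left(2 + S\right) = -3 + S$)
$- 41 \left(-3 + X{\left(B{\left(4 \right)} \right)}\right) = - 41 \left(-3 + 12\right) = \left(-41\right) 9 = -369$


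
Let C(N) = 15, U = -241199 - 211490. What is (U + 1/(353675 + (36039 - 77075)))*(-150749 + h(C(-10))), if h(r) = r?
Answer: 21333117165922180/312639 ≈ 6.8236e+10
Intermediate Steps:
U = -452689
(U + 1/(353675 + (36039 - 77075)))*(-150749 + h(C(-10))) = (-452689 + 1/(353675 + (36039 - 77075)))*(-150749 + 15) = (-452689 + 1/(353675 - 41036))*(-150734) = (-452689 + 1/312639)*(-150734) = -141528236270/312639*(-150734) = 21333117165922180/312639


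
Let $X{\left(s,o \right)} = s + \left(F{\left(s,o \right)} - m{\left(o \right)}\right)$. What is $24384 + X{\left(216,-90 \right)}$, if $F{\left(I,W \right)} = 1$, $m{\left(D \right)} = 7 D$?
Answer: $25231$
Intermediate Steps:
$X{\left(s,o \right)} = 1 + s - 7 o$ ($X{\left(s,o \right)} = s - \left(-1 + 7 o\right) = 1 + s - 7 o$)
$24384 + X{\left(216,-90 \right)} = 24384 + \left(1 + 216 - -630\right) = 24384 + \left(1 + 216 + 630\right) = 24384 + 847 = 25231$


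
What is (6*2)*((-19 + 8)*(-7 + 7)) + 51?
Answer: 51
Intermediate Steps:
(6*2)*((-19 + 8)*(-7 + 7)) + 51 = 12*(-11*0) + 51 = 12*0 + 51 = 0 + 51 = 51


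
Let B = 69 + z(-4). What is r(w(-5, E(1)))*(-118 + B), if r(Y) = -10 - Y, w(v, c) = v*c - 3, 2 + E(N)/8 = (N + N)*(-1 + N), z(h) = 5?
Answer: 3828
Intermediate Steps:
E(N) = -16 + 16*N*(-1 + N) (E(N) = -16 + 8*((N + N)*(-1 + N)) = -16 + 8*((2*N)*(-1 + N)) = -16 + 8*(2*N*(-1 + N)) = -16 + 16*N*(-1 + N))
w(v, c) = -3 + c*v (w(v, c) = c*v - 3 = -3 + c*v)
B = 74 (B = 69 + 5 = 74)
r(w(-5, E(1)))*(-118 + B) = (-10 - (-3 + (-16 - 16*1 + 16*1**2)*(-5)))*(-118 + 74) = (-10 - (-3 + (-16 - 16 + 16*1)*(-5)))*(-44) = (-10 - (-3 + (-16 - 16 + 16)*(-5)))*(-44) = (-10 - (-3 - 16*(-5)))*(-44) = (-10 - (-3 + 80))*(-44) = (-10 - 1*77)*(-44) = (-10 - 77)*(-44) = -87*(-44) = 3828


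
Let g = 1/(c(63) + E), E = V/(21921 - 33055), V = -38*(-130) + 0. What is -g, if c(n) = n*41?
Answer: -293/756689 ≈ -0.00038721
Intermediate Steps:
V = 4940 (V = 4940 + 0 = 4940)
c(n) = 41*n
E = -130/293 (E = 4940/(21921 - 33055) = 4940/(-11134) = 4940*(-1/11134) = -130/293 ≈ -0.44369)
g = 293/756689 (g = 1/(41*63 - 130/293) = 1/(2583 - 130/293) = 1/(756689/293) = 293/756689 ≈ 0.00038721)
-g = -1*293/756689 = -293/756689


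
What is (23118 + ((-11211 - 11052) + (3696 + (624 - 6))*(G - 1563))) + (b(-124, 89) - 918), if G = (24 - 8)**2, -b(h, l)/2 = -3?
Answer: -5638455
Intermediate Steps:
b(h, l) = 6 (b(h, l) = -2*(-3) = 6)
G = 256 (G = 16**2 = 256)
(23118 + ((-11211 - 11052) + (3696 + (624 - 6))*(G - 1563))) + (b(-124, 89) - 918) = (23118 + ((-11211 - 11052) + (3696 + (624 - 6))*(256 - 1563))) + (6 - 918) = (23118 + (-22263 + (3696 + 618)*(-1307))) - 912 = (23118 + (-22263 + 4314*(-1307))) - 912 = (23118 + (-22263 - 5638398)) - 912 = (23118 - 5660661) - 912 = -5637543 - 912 = -5638455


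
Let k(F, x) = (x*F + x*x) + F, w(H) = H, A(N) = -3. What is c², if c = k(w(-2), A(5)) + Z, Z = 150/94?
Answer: 470596/2209 ≈ 213.04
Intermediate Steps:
Z = 75/47 (Z = 150*(1/94) = 75/47 ≈ 1.5957)
k(F, x) = F + x² + F*x (k(F, x) = (F*x + x²) + F = (x² + F*x) + F = F + x² + F*x)
c = 686/47 (c = (-2 + (-3)² - 2*(-3)) + 75/47 = (-2 + 9 + 6) + 75/47 = 13 + 75/47 = 686/47 ≈ 14.596)
c² = (686/47)² = 470596/2209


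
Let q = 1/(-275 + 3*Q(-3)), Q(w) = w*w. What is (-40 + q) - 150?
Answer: -47121/248 ≈ -190.00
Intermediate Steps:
Q(w) = w²
q = -1/248 (q = 1/(-275 + 3*(-3)²) = 1/(-275 + 3*9) = 1/(-275 + 27) = 1/(-248) = -1/248 ≈ -0.0040323)
(-40 + q) - 150 = (-40 - 1/248) - 150 = -9921/248 - 150 = -47121/248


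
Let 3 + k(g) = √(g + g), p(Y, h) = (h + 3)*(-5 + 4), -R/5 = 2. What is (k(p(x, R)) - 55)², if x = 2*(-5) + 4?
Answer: (58 - √14)² ≈ 2944.0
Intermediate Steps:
R = -10 (R = -5*2 = -10)
x = -6 (x = -10 + 4 = -6)
p(Y, h) = -3 - h (p(Y, h) = (3 + h)*(-1) = -3 - h)
k(g) = -3 + √2*√g (k(g) = -3 + √(g + g) = -3 + √(2*g) = -3 + √2*√g)
(k(p(x, R)) - 55)² = ((-3 + √2*√(-3 - 1*(-10))) - 55)² = ((-3 + √2*√(-3 + 10)) - 55)² = ((-3 + √2*√7) - 55)² = ((-3 + √14) - 55)² = (-58 + √14)²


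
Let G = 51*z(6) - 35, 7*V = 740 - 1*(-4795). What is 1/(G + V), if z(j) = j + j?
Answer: 7/9574 ≈ 0.00073115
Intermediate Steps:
z(j) = 2*j
V = 5535/7 (V = (740 - 1*(-4795))/7 = (740 + 4795)/7 = (⅐)*5535 = 5535/7 ≈ 790.71)
G = 577 (G = 51*(2*6) - 35 = 51*12 - 35 = 612 - 35 = 577)
1/(G + V) = 1/(577 + 5535/7) = 1/(9574/7) = 7/9574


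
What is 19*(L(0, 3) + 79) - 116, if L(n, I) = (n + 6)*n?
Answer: 1385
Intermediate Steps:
L(n, I) = n*(6 + n) (L(n, I) = (6 + n)*n = n*(6 + n))
19*(L(0, 3) + 79) - 116 = 19*(0*(6 + 0) + 79) - 116 = 19*(0*6 + 79) - 116 = 19*(0 + 79) - 116 = 19*79 - 116 = 1501 - 116 = 1385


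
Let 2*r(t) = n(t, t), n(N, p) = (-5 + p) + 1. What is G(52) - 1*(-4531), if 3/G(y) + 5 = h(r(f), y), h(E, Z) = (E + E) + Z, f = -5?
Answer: 172181/38 ≈ 4531.1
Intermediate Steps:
n(N, p) = -4 + p
r(t) = -2 + t/2 (r(t) = (-4 + t)/2 = -2 + t/2)
h(E, Z) = Z + 2*E (h(E, Z) = 2*E + Z = Z + 2*E)
G(y) = 3/(-14 + y) (G(y) = 3/(-5 + (y + 2*(-2 + (½)*(-5)))) = 3/(-5 + (y + 2*(-2 - 5/2))) = 3/(-5 + (y + 2*(-9/2))) = 3/(-5 + (y - 9)) = 3/(-5 + (-9 + y)) = 3/(-14 + y))
G(52) - 1*(-4531) = 3/(-14 + 52) - 1*(-4531) = 3/38 + 4531 = 172181/38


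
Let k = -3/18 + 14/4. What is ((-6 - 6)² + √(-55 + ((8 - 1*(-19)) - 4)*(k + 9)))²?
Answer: 62894/3 + 672*√42 ≈ 25320.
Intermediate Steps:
k = 10/3 (k = -3*1/18 + 14*(¼) = -⅙ + 7/2 = 10/3 ≈ 3.3333)
((-6 - 6)² + √(-55 + ((8 - 1*(-19)) - 4)*(k + 9)))² = ((-6 - 6)² + √(-55 + ((8 - 1*(-19)) - 4)*(10/3 + 9)))² = ((-12)² + √(-55 + ((8 + 19) - 4)*(37/3)))² = (144 + √(-55 + (27 - 4)*(37/3)))² = (144 + √(-55 + 23*(37/3)))² = (144 + √(-55 + 851/3))² = (144 + √(686/3))² = (144 + 7*√42/3)²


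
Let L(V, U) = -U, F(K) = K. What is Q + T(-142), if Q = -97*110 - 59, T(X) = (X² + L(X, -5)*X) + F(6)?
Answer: 8731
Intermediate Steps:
T(X) = 6 + X² + 5*X (T(X) = (X² + (-1*(-5))*X) + 6 = (X² + 5*X) + 6 = 6 + X² + 5*X)
Q = -10729 (Q = -10670 - 59 = -10729)
Q + T(-142) = -10729 + (6 + (-142)² + 5*(-142)) = -10729 + (6 + 20164 - 710) = -10729 + 19460 = 8731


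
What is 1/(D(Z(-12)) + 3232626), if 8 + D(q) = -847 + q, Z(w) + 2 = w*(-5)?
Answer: 1/3231829 ≈ 3.0942e-7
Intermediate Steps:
Z(w) = -2 - 5*w (Z(w) = -2 + w*(-5) = -2 - 5*w)
D(q) = -855 + q (D(q) = -8 + (-847 + q) = -855 + q)
1/(D(Z(-12)) + 3232626) = 1/((-855 + (-2 - 5*(-12))) + 3232626) = 1/((-855 + (-2 + 60)) + 3232626) = 1/((-855 + 58) + 3232626) = 1/(-797 + 3232626) = 1/3231829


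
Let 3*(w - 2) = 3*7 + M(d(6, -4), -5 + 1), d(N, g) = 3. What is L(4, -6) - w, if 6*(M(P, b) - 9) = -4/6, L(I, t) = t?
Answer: -485/27 ≈ -17.963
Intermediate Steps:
M(P, b) = 80/9 (M(P, b) = 9 + (-4/6)/6 = 9 + (-4*⅙)/6 = 9 + (⅙)*(-⅔) = 9 - ⅑ = 80/9)
w = 323/27 (w = 2 + (3*7 + 80/9)/3 = 2 + (21 + 80/9)/3 = 2 + (⅓)*(269/9) = 2 + 269/27 = 323/27 ≈ 11.963)
L(4, -6) - w = -6 - 1*323/27 = -6 - 323/27 = -485/27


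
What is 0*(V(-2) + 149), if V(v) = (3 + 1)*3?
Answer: 0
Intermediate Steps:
V(v) = 12 (V(v) = 4*3 = 12)
0*(V(-2) + 149) = 0*(12 + 149) = 0*161 = 0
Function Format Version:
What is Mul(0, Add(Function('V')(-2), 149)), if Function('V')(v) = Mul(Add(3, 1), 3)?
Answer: 0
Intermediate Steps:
Function('V')(v) = 12 (Function('V')(v) = Mul(4, 3) = 12)
Mul(0, Add(Function('V')(-2), 149)) = Mul(0, Add(12, 149)) = Mul(0, 161) = 0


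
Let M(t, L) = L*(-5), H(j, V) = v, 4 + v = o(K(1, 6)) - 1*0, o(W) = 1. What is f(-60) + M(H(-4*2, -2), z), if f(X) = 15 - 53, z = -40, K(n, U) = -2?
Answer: 162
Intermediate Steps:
v = -3 (v = -4 + (1 - 1*0) = -4 + (1 + 0) = -4 + 1 = -3)
f(X) = -38
H(j, V) = -3
M(t, L) = -5*L
f(-60) + M(H(-4*2, -2), z) = -38 - 5*(-40) = -38 + 200 = 162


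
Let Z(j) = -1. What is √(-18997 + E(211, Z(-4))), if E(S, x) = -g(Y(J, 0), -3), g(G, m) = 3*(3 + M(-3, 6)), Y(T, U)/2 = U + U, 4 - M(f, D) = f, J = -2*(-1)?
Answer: I*√19027 ≈ 137.94*I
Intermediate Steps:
J = 2
M(f, D) = 4 - f
Y(T, U) = 4*U (Y(T, U) = 2*(U + U) = 2*(2*U) = 4*U)
g(G, m) = 30 (g(G, m) = 3*(3 + (4 - 1*(-3))) = 3*(3 + (4 + 3)) = 3*(3 + 7) = 3*10 = 30)
E(S, x) = -30 (E(S, x) = -1*30 = -30)
√(-18997 + E(211, Z(-4))) = √(-18997 - 30) = √(-19027) = I*√19027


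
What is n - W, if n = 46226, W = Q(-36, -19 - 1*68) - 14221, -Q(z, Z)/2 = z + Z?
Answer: 60201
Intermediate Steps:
Q(z, Z) = -2*Z - 2*z (Q(z, Z) = -2*(z + Z) = -2*(Z + z) = -2*Z - 2*z)
W = -13975 (W = (-2*(-19 - 1*68) - 2*(-36)) - 14221 = (-2*(-19 - 68) + 72) - 14221 = (-2*(-87) + 72) - 14221 = (174 + 72) - 14221 = 246 - 14221 = -13975)
n - W = 46226 - 1*(-13975) = 46226 + 13975 = 60201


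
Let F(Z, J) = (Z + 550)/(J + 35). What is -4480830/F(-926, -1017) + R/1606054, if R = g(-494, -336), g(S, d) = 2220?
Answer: -883364844372315/75484538 ≈ -1.1703e+7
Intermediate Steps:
F(Z, J) = (550 + Z)/(35 + J)
R = 2220
-4480830/F(-926, -1017) + R/1606054 = -4480830*(35 - 1017)/(550 - 926) + 2220/1606054 = -4480830/(-376/(-982)) + 2220*(1/1606054) = -4480830/((-1/982*(-376))) + 1110/803027 = -4480830/188/491 + 1110/803027 = -4480830*491/188 + 1110/803027 = -1100043765/94 + 1110/803027 = -883364844372315/75484538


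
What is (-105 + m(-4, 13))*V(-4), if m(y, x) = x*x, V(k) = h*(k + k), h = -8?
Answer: 4096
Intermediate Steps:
V(k) = -16*k (V(k) = -8*(k + k) = -16*k)
m(y, x) = x²
(-105 + m(-4, 13))*V(-4) = (-105 + 13²)*(-16*(-4)) = (-105 + 169)*64 = 64*64 = 4096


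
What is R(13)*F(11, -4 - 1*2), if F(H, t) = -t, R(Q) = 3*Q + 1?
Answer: 240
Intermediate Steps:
R(Q) = 1 + 3*Q
R(13)*F(11, -4 - 1*2) = (1 + 3*13)*(-(-4 - 1*2)) = (1 + 39)*(-(-4 - 2)) = 40*(-1*(-6)) = 40*6 = 240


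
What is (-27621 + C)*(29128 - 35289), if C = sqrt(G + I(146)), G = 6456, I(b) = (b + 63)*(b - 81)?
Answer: 170172981 - 43127*sqrt(409) ≈ 1.6930e+8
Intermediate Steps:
I(b) = (-81 + b)*(63 + b) (I(b) = (63 + b)*(-81 + b) = (-81 + b)*(63 + b))
C = 7*sqrt(409) (C = sqrt(6456 + (-5103 + 146**2 - 18*146)) = sqrt(6456 + (-5103 + 21316 - 2628)) = sqrt(6456 + 13585) = sqrt(20041) = 7*sqrt(409) ≈ 141.57)
(-27621 + C)*(29128 - 35289) = (-27621 + 7*sqrt(409))*(29128 - 35289) = (-27621 + 7*sqrt(409))*(-6161) = 170172981 - 43127*sqrt(409)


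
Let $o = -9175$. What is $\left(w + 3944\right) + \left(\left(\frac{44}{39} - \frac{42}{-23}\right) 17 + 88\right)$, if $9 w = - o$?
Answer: $\frac{13728587}{2691} \approx 5101.7$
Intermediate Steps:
$w = \frac{9175}{9}$ ($w = \frac{\left(-1\right) \left(-9175\right)}{9} = \frac{1}{9} \cdot 9175 = \frac{9175}{9} \approx 1019.4$)
$\left(w + 3944\right) + \left(\left(\frac{44}{39} - \frac{42}{-23}\right) 17 + 88\right) = \left(\frac{9175}{9} + 3944\right) + \left(\left(\frac{44}{39} - \frac{42}{-23}\right) 17 + 88\right) = \frac{44671}{9} + \left(\left(44 \cdot \frac{1}{39} - - \frac{42}{23}\right) 17 + 88\right) = \frac{44671}{9} + \left(\left(\frac{44}{39} + \frac{42}{23}\right) 17 + 88\right) = \frac{44671}{9} + \left(\frac{2650}{897} \cdot 17 + 88\right) = \frac{44671}{9} + \left(\frac{45050}{897} + 88\right) = \frac{44671}{9} + \frac{123986}{897} = \frac{13728587}{2691}$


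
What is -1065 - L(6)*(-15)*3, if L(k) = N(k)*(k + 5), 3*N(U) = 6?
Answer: -75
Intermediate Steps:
N(U) = 2 (N(U) = (1/3)*6 = 2)
L(k) = 10 + 2*k (L(k) = 2*(k + 5) = 2*(5 + k) = 10 + 2*k)
-1065 - L(6)*(-15)*3 = -1065 - (10 + 2*6)*(-15)*3 = -1065 - (10 + 12)*(-15)*3 = -1065 - 22*(-15)*3 = -1065 - (-330)*3 = -1065 - 1*(-990) = -1065 + 990 = -75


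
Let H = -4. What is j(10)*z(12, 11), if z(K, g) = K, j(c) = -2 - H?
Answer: 24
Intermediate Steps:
j(c) = 2 (j(c) = -2 - 1*(-4) = -2 + 4 = 2)
j(10)*z(12, 11) = 2*12 = 24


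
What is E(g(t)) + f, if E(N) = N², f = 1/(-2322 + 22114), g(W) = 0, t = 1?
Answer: 1/19792 ≈ 5.0525e-5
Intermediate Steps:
f = 1/19792 ≈ 5.0525e-5
E(g(t)) + f = 0² + 1/19792 = 0 + 1/19792 = 1/19792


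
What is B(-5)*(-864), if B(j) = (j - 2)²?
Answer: -42336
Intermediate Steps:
B(j) = (-2 + j)²
B(-5)*(-864) = (-2 - 5)²*(-864) = (-7)²*(-864) = 49*(-864) = -42336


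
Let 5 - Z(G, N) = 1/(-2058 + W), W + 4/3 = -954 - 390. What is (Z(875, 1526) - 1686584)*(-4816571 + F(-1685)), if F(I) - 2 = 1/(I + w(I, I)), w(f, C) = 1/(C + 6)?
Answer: 234650223179534177481921/28885274360 ≈ 8.1235e+12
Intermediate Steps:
W = -4036/3 (W = -4/3 + (-954 - 390) = -4/3 - 1344 = -4036/3 ≈ -1345.3)
Z(G, N) = 51053/10210 (Z(G, N) = 5 - 1/(-2058 - 4036/3) = 5 - 1/(-10210/3) = 5 - 1*(-3/10210) = 5 + 3/10210 = 51053/10210)
w(f, C) = 1/(6 + C)
F(I) = 2 + 1/(I + 1/(6 + I))
(Z(875, 1526) - 1686584)*(-4816571 + F(-1685)) = (51053/10210 - 1686584)*(-4816571 + (2 + (1 + 2*(-1685))*(6 - 1685))/(1 - 1685*(6 - 1685))) = -17219971587*(-4816571 + (2 + (1 - 3370)*(-1679))/(1 - 1685*(-1679)))/10210 = -17219971587*(-4816571 + (2 - 3369*(-1679))/(1 + 2829115))/10210 = -17219971587*(-4816571 + (2 + 5656551)/2829116)/10210 = -17219971587*(-4816571 + (1/2829116)*5656553)/10210 = -17219971587*(-4816571 + 5656553/2829116)/10210 = -17219971587/10210*(-13626632424683/2829116) = 234650223179534177481921/28885274360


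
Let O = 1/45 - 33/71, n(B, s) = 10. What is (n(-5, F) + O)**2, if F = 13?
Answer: 932447296/10208025 ≈ 91.344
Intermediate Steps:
O = -1414/3195 (O = 1*(1/45) - 33*1/71 = 1/45 - 33/71 = -1414/3195 ≈ -0.44257)
(n(-5, F) + O)**2 = (10 - 1414/3195)**2 = (30536/3195)**2 = 932447296/10208025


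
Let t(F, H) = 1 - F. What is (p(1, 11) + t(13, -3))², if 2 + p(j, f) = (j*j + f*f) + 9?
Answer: 13689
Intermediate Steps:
p(j, f) = 7 + f² + j² (p(j, f) = -2 + ((j*j + f*f) + 9) = -2 + ((j² + f²) + 9) = -2 + ((f² + j²) + 9) = -2 + (9 + f² + j²) = 7 + f² + j²)
(p(1, 11) + t(13, -3))² = ((7 + 11² + 1²) + (1 - 1*13))² = ((7 + 121 + 1) + (1 - 13))² = (129 - 12)² = 117² = 13689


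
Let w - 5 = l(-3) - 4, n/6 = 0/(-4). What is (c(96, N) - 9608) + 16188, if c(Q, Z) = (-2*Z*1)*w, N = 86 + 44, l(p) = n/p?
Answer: 6320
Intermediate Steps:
n = 0 (n = 6*(0/(-4)) = 6*(0*(-¼)) = 6*0 = 0)
l(p) = 0 (l(p) = 0/p = 0)
N = 130
w = 1 (w = 5 + (0 - 4) = 5 - 4 = 1)
c(Q, Z) = -2*Z (c(Q, Z) = (-2*Z*1)*1 = -2*Z*1 = -2*Z)
(c(96, N) - 9608) + 16188 = (-2*130 - 9608) + 16188 = (-260 - 9608) + 16188 = -9868 + 16188 = 6320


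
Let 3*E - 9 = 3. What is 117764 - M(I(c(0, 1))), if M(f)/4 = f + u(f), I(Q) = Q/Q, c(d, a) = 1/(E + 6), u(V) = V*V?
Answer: 117756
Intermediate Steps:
E = 4 (E = 3 + (1/3)*3 = 3 + 1 = 4)
u(V) = V**2
c(d, a) = 1/10 (c(d, a) = 1/(4 + 6) = 1/10)
I(Q) = 1
M(f) = 4*f + 4*f**2 (M(f) = 4*(f + f**2) = 4*f + 4*f**2)
117764 - M(I(c(0, 1))) = 117764 - 4*(1 + 1) = 117764 - 4*2 = 117764 - 1*8 = 117764 - 8 = 117756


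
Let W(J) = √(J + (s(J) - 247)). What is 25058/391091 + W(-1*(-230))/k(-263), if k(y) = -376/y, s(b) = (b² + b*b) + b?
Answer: 25058/391091 + 263*√106013/376 ≈ 227.81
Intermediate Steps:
s(b) = b + 2*b² (s(b) = (b² + b²) + b = 2*b² + b = b + 2*b²)
W(J) = √(-247 + J + J*(1 + 2*J)) (W(J) = √(J + (J*(1 + 2*J) - 247)) = √(J + (-247 + J*(1 + 2*J))) = √(-247 + J + J*(1 + 2*J)))
25058/391091 + W(-1*(-230))/k(-263) = 25058/391091 + √(-247 - 1*(-230) + (-1*(-230))*(1 + 2*(-1*(-230))))/((-376/(-263))) = 25058*(1/391091) + √(-247 + 230 + 230*(1 + 2*230))/((-376*(-1/263))) = 25058/391091 + √(-247 + 230 + 230*(1 + 460))/(376/263) = 25058/391091 + √(-247 + 230 + 230*461)*(263/376) = 25058/391091 + √(-247 + 230 + 106030)*(263/376) = 25058/391091 + √106013*(263/376) = 25058/391091 + 263*√106013/376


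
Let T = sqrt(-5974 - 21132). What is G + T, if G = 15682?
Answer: 15682 + I*sqrt(27106) ≈ 15682.0 + 164.64*I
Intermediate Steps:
T = I*sqrt(27106) (T = sqrt(-27106) = I*sqrt(27106) ≈ 164.64*I)
G + T = 15682 + I*sqrt(27106)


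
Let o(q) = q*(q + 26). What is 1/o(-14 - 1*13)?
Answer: 1/27 ≈ 0.037037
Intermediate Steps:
o(q) = q*(26 + q)
1/o(-14 - 1*13) = 1/((-14 - 1*13)*(26 + (-14 - 1*13))) = 1/((-14 - 13)*(26 + (-14 - 13))) = 1/(-27*(26 - 27)) = 1/(-27*(-1)) = 1/27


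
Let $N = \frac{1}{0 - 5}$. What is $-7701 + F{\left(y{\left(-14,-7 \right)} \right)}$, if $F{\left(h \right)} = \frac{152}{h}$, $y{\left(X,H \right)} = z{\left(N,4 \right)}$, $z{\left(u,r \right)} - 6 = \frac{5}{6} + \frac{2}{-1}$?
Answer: $- \frac{222417}{29} \approx -7669.6$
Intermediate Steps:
$N = - \frac{1}{5}$ ($N = \frac{1}{-5} = - \frac{1}{5} \approx -0.2$)
$z{\left(u,r \right)} = \frac{29}{6}$ ($z{\left(u,r \right)} = 6 + \left(\frac{5}{6} + \frac{2}{-1}\right) = 6 + \left(5 \cdot \frac{1}{6} + 2 \left(-1\right)\right) = 6 + \left(\frac{5}{6} - 2\right) = 6 - \frac{7}{6} = \frac{29}{6}$)
$y{\left(X,H \right)} = \frac{29}{6}$
$-7701 + F{\left(y{\left(-14,-7 \right)} \right)} = -7701 + \frac{152}{\frac{29}{6}} = -7701 + 152 \cdot \frac{6}{29} = -7701 + \frac{912}{29} = - \frac{222417}{29}$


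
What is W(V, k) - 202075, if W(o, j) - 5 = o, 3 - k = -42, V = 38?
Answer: -202032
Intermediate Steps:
k = 45 (k = 3 - 1*(-42) = 3 + 42 = 45)
W(o, j) = 5 + o
W(V, k) - 202075 = (5 + 38) - 202075 = 43 - 202075 = -202032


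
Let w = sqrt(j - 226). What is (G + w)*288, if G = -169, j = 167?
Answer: -48672 + 288*I*sqrt(59) ≈ -48672.0 + 2212.2*I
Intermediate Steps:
w = I*sqrt(59) (w = sqrt(167 - 226) = sqrt(-59) = I*sqrt(59) ≈ 7.6811*I)
(G + w)*288 = (-169 + I*sqrt(59))*288 = -48672 + 288*I*sqrt(59)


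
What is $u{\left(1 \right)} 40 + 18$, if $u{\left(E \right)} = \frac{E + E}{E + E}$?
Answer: $58$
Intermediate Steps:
$u{\left(E \right)} = 1$ ($u{\left(E \right)} = \frac{2 E}{2 E} = 2 E \frac{1}{2 E} = 1$)
$u{\left(1 \right)} 40 + 18 = 1 \cdot 40 + 18 = 40 + 18 = 58$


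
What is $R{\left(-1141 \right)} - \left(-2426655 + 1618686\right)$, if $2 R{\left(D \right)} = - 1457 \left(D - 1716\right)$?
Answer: $\frac{5778587}{2} \approx 2.8893 \cdot 10^{6}$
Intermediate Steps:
$R{\left(D \right)} = 1250106 - \frac{1457 D}{2}$ ($R{\left(D \right)} = \frac{\left(-1457\right) \left(D - 1716\right)}{2} = \frac{\left(-1457\right) \left(-1716 + D\right)}{2} = \frac{2500212 - 1457 D}{2} = 1250106 - \frac{1457 D}{2}$)
$R{\left(-1141 \right)} - \left(-2426655 + 1618686\right) = \left(1250106 - - \frac{1662437}{2}\right) - \left(-2426655 + 1618686\right) = \left(1250106 + \frac{1662437}{2}\right) - -807969 = \frac{4162649}{2} + 807969 = \frac{5778587}{2}$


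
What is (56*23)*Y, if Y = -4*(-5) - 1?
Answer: 24472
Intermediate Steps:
Y = 19 (Y = 20 - 1 = 19)
(56*23)*Y = (56*23)*19 = 1288*19 = 24472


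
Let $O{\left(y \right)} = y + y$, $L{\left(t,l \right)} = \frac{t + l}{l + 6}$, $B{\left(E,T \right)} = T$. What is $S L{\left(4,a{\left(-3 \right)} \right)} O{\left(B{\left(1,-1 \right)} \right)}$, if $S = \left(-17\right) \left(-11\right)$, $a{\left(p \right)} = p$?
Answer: $- \frac{374}{3} \approx -124.67$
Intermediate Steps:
$L{\left(t,l \right)} = \frac{l + t}{6 + l}$
$O{\left(y \right)} = 2 y$
$S = 187$
$S L{\left(4,a{\left(-3 \right)} \right)} O{\left(B{\left(1,-1 \right)} \right)} = 187 \frac{-3 + 4}{6 - 3} \cdot 2 \left(-1\right) = 187 \cdot \frac{1}{3} \cdot 1 \left(-2\right) = 187 \cdot \frac{1}{3} \left(-2\right) = 187 \left(- \frac{2}{3}\right) = - \frac{374}{3}$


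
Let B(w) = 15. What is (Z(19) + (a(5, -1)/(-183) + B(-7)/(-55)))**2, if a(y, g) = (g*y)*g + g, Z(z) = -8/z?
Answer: 749171641/1462833009 ≈ 0.51214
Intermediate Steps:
a(y, g) = g + y*g**2 (a(y, g) = y*g**2 + g = g + y*g**2)
(Z(19) + (a(5, -1)/(-183) + B(-7)/(-55)))**2 = (-8/19 + (-(1 - 1*5)/(-183) + 15/(-55)))**2 = (-8*1/19 + (-(1 - 5)*(-1/183) + 15*(-1/55)))**2 = (-8/19 + (-1*(-4)*(-1/183) - 3/11))**2 = (-8/19 + (4*(-1/183) - 3/11))**2 = (-8/19 + (-4/183 - 3/11))**2 = (-8/19 - 593/2013)**2 = (-27371/38247)**2 = 749171641/1462833009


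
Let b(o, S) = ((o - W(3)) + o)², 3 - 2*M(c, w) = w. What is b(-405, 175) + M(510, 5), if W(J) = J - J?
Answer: 656099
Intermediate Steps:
W(J) = 0
M(c, w) = 3/2 - w/2
b(o, S) = 4*o² (b(o, S) = ((o - 1*0) + o)² = ((o + 0) + o)² = (o + o)² = (2*o)² = 4*o²)
b(-405, 175) + M(510, 5) = 4*(-405)² + (3/2 - ½*5) = 4*164025 + (3/2 - 5/2) = 656100 - 1 = 656099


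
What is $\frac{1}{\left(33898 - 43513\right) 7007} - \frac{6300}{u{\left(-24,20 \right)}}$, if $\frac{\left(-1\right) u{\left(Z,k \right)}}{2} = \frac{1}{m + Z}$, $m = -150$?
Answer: $- \frac{36926760370501}{67372305} \approx -5.481 \cdot 10^{5}$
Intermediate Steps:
$u{\left(Z,k \right)} = - \frac{2}{-150 + Z}$
$\frac{1}{\left(33898 - 43513\right) 7007} - \frac{6300}{u{\left(-24,20 \right)}} = \frac{1}{\left(33898 - 43513\right) 7007} - \frac{6300}{\left(-2\right) \frac{1}{-150 - 24}} = \frac{1}{-9615} \cdot \frac{1}{7007} - \frac{6300}{\left(-2\right) \frac{1}{-174}} = \left(- \frac{1}{9615}\right) \frac{1}{7007} - \frac{6300}{\left(-2\right) \left(- \frac{1}{174}\right)} = - \frac{1}{67372305} - 6300 \frac{1}{\frac{1}{87}} = - \frac{1}{67372305} - 548100 = - \frac{36926760370501}{67372305}$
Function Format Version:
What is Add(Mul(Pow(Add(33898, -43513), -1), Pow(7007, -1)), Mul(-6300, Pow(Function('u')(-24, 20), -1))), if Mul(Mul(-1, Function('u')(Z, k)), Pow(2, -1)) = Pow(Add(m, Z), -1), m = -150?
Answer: Rational(-36926760370501, 67372305) ≈ -5.4810e+5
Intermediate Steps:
Function('u')(Z, k) = Mul(-2, Pow(Add(-150, Z), -1))
Add(Mul(Pow(Add(33898, -43513), -1), Pow(7007, -1)), Mul(-6300, Pow(Function('u')(-24, 20), -1))) = Add(Mul(Pow(Add(33898, -43513), -1), Pow(7007, -1)), Mul(-6300, Pow(Mul(-2, Pow(Add(-150, -24), -1)), -1))) = Add(Mul(Pow(-9615, -1), Rational(1, 7007)), Mul(-6300, Pow(Mul(-2, Pow(-174, -1)), -1))) = Add(Mul(Rational(-1, 9615), Rational(1, 7007)), Mul(-6300, Pow(Mul(-2, Rational(-1, 174)), -1))) = Add(Rational(-1, 67372305), Mul(-6300, Pow(Rational(1, 87), -1))) = Add(Rational(-1, 67372305), Mul(-6300, 87)) = Add(Rational(-1, 67372305), -548100) = Rational(-36926760370501, 67372305)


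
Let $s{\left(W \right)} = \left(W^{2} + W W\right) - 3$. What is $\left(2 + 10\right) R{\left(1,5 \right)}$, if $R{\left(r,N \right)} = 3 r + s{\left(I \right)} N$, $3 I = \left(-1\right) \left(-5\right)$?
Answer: $\frac{568}{3} \approx 189.33$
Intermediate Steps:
$I = \frac{5}{3}$ ($I = \frac{\left(-1\right) \left(-5\right)}{3} = \frac{1}{3} \cdot 5 = \frac{5}{3} \approx 1.6667$)
$s{\left(W \right)} = -3 + 2 W^{2}$ ($s{\left(W \right)} = \left(W^{2} + W^{2}\right) - 3 = 2 W^{2} - 3 = -3 + 2 W^{2}$)
$R{\left(r,N \right)} = 3 r + \frac{23 N}{9}$ ($R{\left(r,N \right)} = 3 r + \left(-3 + 2 \left(\frac{5}{3}\right)^{2}\right) N = 3 r + \left(-3 + 2 \cdot \frac{25}{9}\right) N = 3 r + \left(-3 + \frac{50}{9}\right) N = 3 r + \frac{23 N}{9}$)
$\left(2 + 10\right) R{\left(1,5 \right)} = \left(2 + 10\right) \left(3 \cdot 1 + \frac{23}{9} \cdot 5\right) = 12 \left(3 + \frac{115}{9}\right) = 12 \cdot \frac{142}{9} = \frac{568}{3}$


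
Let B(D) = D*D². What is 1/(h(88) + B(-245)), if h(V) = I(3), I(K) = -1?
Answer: -1/14706126 ≈ -6.7999e-8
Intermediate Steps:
h(V) = -1
B(D) = D³
1/(h(88) + B(-245)) = 1/(-1 + (-245)³) = 1/(-1 - 14706125) = 1/(-14706126) = -1/14706126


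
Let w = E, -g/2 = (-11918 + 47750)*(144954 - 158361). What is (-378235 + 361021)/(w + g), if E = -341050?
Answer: -8607/480229099 ≈ -1.7923e-5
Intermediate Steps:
g = 960799248 (g = -2*(-11918 + 47750)*(144954 - 158361) = -71664*(-13407) = -2*(-480399624) = 960799248)
w = -341050
(-378235 + 361021)/(w + g) = (-378235 + 361021)/(-341050 + 960799248) = -17214/960458198 = -17214*1/960458198 = -8607/480229099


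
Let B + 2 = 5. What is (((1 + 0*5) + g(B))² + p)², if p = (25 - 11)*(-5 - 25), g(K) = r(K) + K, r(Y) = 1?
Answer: 156025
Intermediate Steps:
B = 3 (B = -2 + 5 = 3)
g(K) = 1 + K
p = -420 (p = 14*(-30) = -420)
(((1 + 0*5) + g(B))² + p)² = (((1 + 0*5) + (1 + 3))² - 420)² = (((1 + 0) + 4)² - 420)² = ((1 + 4)² - 420)² = (5² - 420)² = (25 - 420)² = (-395)² = 156025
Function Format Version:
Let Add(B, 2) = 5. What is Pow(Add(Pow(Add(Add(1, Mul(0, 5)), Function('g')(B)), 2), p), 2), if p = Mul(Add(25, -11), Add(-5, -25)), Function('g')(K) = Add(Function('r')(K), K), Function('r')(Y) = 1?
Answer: 156025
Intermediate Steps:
B = 3 (B = Add(-2, 5) = 3)
Function('g')(K) = Add(1, K)
p = -420 (p = Mul(14, -30) = -420)
Pow(Add(Pow(Add(Add(1, Mul(0, 5)), Function('g')(B)), 2), p), 2) = Pow(Add(Pow(Add(Add(1, Mul(0, 5)), Add(1, 3)), 2), -420), 2) = Pow(Add(Pow(Add(Add(1, 0), 4), 2), -420), 2) = Pow(Add(Pow(Add(1, 4), 2), -420), 2) = Pow(Add(Pow(5, 2), -420), 2) = Pow(Add(25, -420), 2) = Pow(-395, 2) = 156025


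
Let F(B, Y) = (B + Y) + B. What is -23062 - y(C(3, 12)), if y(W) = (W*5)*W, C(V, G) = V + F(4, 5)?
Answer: -24342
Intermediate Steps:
F(B, Y) = Y + 2*B
C(V, G) = 13 + V (C(V, G) = V + (5 + 2*4) = V + (5 + 8) = V + 13 = 13 + V)
y(W) = 5*W² (y(W) = (5*W)*W = 5*W²)
-23062 - y(C(3, 12)) = -23062 - 5*(13 + 3)² = -23062 - 5*16² = -23062 - 5*256 = -23062 - 1*1280 = -23062 - 1280 = -24342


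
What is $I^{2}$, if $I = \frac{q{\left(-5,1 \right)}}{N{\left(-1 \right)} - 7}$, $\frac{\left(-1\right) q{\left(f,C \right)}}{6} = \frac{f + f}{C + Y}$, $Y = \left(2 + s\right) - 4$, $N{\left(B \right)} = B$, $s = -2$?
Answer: $\frac{25}{4} \approx 6.25$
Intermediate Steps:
$Y = -4$ ($Y = \left(2 - 2\right) - 4 = 0 - 4 = -4$)
$q{\left(f,C \right)} = - \frac{12 f}{-4 + C}$ ($q{\left(f,C \right)} = - 6 \frac{f + f}{C - 4} = - 6 \frac{2 f}{-4 + C} = - \frac{12 f}{-4 + C}$)
$I = \frac{5}{2}$ ($I = \frac{\left(-12\right) \left(-5\right) \frac{1}{-4 + 1}}{-1 - 7} = \frac{\left(-12\right) \left(-5\right) \frac{1}{-3}}{-8} = - \frac{\left(-12\right) \left(-5\right) \left(- \frac{1}{3}\right)}{8} = \left(- \frac{1}{8}\right) \left(-20\right) = \frac{5}{2} \approx 2.5$)
$I^{2} = \left(\frac{5}{2}\right)^{2} = \frac{25}{4}$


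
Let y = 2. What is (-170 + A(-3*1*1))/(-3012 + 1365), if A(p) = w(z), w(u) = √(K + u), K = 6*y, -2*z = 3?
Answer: 170/1647 - √42/3294 ≈ 0.10125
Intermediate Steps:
z = -3/2 (z = -½*3 = -3/2 ≈ -1.5000)
K = 12 (K = 6*2 = 12)
w(u) = √(12 + u)
A(p) = √42/2 (A(p) = √(12 - 3/2) = √(21/2) = √42/2)
(-170 + A(-3*1*1))/(-3012 + 1365) = (-170 + √42/2)/(-3012 + 1365) = (-170 + √42/2)/(-1647) = (-170 + √42/2)*(-1/1647) = 170/1647 - √42/3294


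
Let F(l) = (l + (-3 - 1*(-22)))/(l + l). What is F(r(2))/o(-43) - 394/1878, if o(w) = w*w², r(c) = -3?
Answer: -5220125/24885691 ≈ -0.20976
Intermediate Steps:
F(l) = (19 + l)/(2*l) (F(l) = (l + (-3 + 22))/((2*l)) = (l + 19)*(1/(2*l)) = (19 + l)*(1/(2*l)) = (19 + l)/(2*l))
o(w) = w³
F(r(2))/o(-43) - 394/1878 = ((½)*(19 - 3)/(-3))/((-43)³) - 394/1878 = ((½)*(-⅓)*16)/(-79507) - 394*1/1878 = -8/3*(-1/79507) - 197/939 = 8/238521 - 197/939 = -5220125/24885691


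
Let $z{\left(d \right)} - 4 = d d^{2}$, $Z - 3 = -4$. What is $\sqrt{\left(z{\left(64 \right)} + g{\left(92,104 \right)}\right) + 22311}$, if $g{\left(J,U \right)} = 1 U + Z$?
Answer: $3 \sqrt{31618} \approx 533.44$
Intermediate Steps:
$Z = -1$ ($Z = 3 - 4 = -1$)
$g{\left(J,U \right)} = -1 + U$ ($g{\left(J,U \right)} = 1 U - 1 = U - 1 = -1 + U$)
$z{\left(d \right)} = 4 + d^{3}$ ($z{\left(d \right)} = 4 + d d^{2} = 4 + d^{3}$)
$\sqrt{\left(z{\left(64 \right)} + g{\left(92,104 \right)}\right) + 22311} = \sqrt{\left(\left(4 + 64^{3}\right) + \left(-1 + 104\right)\right) + 22311} = \sqrt{\left(\left(4 + 262144\right) + 103\right) + 22311} = \sqrt{\left(262148 + 103\right) + 22311} = \sqrt{262251 + 22311} = \sqrt{284562} = 3 \sqrt{31618}$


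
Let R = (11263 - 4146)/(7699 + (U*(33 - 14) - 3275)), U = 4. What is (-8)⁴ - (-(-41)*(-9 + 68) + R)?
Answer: 7539383/4500 ≈ 1675.4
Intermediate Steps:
R = 7117/4500 (R = (11263 - 4146)/(7699 + (4*(33 - 14) - 3275)) = 7117/(7699 + (4*19 - 3275)) = 7117/(7699 + (76 - 3275)) = 7117/(7699 - 3199) = 7117/4500 ≈ 1.5816)
(-8)⁴ - (-(-41)*(-9 + 68) + R) = (-8)⁴ - (-(-41)*(-9 + 68) + 7117/4500) = 4096 - (-(-41)*59 + 7117/4500) = 4096 - (-1*(-2419) + 7117/4500) = 4096 - (2419 + 7117/4500) = 4096 - 1*10892617/4500 = 4096 - 10892617/4500 = 7539383/4500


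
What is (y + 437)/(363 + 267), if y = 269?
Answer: 353/315 ≈ 1.1206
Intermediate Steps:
(y + 437)/(363 + 267) = (269 + 437)/(363 + 267) = 706/630 = 706*(1/630) = 353/315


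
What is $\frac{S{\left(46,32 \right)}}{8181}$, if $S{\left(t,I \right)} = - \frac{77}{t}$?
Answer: $- \frac{77}{376326} \approx -0.00020461$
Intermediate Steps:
$\frac{S{\left(46,32 \right)}}{8181} = \frac{\left(-77\right) \frac{1}{46}}{8181} = \left(-77\right) \frac{1}{46} \cdot \frac{1}{8181} = \left(- \frac{77}{46}\right) \frac{1}{8181} = - \frac{77}{376326}$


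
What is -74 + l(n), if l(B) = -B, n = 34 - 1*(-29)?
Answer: -137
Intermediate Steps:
n = 63 (n = 34 + 29 = 63)
-74 + l(n) = -74 - 1*63 = -74 - 63 = -137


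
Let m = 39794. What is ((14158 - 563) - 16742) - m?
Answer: -42941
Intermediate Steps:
((14158 - 563) - 16742) - m = ((14158 - 563) - 16742) - 1*39794 = (13595 - 16742) - 39794 = -3147 - 39794 = -42941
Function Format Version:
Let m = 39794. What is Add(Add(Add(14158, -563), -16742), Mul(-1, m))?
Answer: -42941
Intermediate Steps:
Add(Add(Add(14158, -563), -16742), Mul(-1, m)) = Add(Add(Add(14158, -563), -16742), Mul(-1, 39794)) = Add(Add(13595, -16742), -39794) = Add(-3147, -39794) = -42941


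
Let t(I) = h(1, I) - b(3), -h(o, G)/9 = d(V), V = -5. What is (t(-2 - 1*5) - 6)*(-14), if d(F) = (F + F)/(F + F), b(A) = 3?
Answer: 252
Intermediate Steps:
d(F) = 1 (d(F) = (2*F)/((2*F)) = (2*F)*(1/(2*F)) = 1)
h(o, G) = -9 (h(o, G) = -9*1 = -9)
t(I) = -12 (t(I) = -9 - 1*3 = -9 - 3 = -12)
(t(-2 - 1*5) - 6)*(-14) = (-12 - 6)*(-14) = -18*(-14) = 252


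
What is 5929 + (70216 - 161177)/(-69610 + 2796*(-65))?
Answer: 1490345111/251350 ≈ 5929.4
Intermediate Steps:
5929 + (70216 - 161177)/(-69610 + 2796*(-65)) = 5929 - 90961/(-69610 - 181740) = 5929 - 90961/(-251350) = 5929 - 90961*(-1/251350) = 5929 + 90961/251350 = 1490345111/251350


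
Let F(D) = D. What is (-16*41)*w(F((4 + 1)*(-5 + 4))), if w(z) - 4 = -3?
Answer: -656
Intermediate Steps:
w(z) = 1 (w(z) = 4 - 3 = 1)
(-16*41)*w(F((4 + 1)*(-5 + 4))) = -16*41*1 = -656*1 = -656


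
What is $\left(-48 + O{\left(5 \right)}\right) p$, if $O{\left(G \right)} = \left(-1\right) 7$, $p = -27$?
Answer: $1485$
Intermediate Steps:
$O{\left(G \right)} = -7$
$\left(-48 + O{\left(5 \right)}\right) p = \left(-48 - 7\right) \left(-27\right) = \left(-55\right) \left(-27\right) = 1485$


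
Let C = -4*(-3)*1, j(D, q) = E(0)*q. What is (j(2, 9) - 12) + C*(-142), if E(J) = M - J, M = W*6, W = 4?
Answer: -1500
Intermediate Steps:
M = 24 (M = 4*6 = 24)
E(J) = 24 - J
j(D, q) = 24*q (j(D, q) = (24 - 1*0)*q = (24 + 0)*q = 24*q)
C = 12 (C = 12*1 = 12)
(j(2, 9) - 12) + C*(-142) = (24*9 - 12) + 12*(-142) = (216 - 12) - 1704 = 204 - 1704 = -1500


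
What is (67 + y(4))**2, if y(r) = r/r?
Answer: 4624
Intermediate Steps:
y(r) = 1
(67 + y(4))**2 = (67 + 1)**2 = 68**2 = 4624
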